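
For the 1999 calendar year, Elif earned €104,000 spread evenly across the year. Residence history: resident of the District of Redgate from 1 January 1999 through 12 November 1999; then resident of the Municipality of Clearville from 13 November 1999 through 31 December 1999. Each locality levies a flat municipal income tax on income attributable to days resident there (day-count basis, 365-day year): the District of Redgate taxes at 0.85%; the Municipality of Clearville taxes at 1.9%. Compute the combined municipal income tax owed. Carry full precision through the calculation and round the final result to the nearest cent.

The District of Redgate, 1 January – 12 November 1999: 316 days → €104,000 × 0.85% × 316/365 = €765.3260
The Municipality of Clearville, 13 November – 31 December 1999: 49 days → €104,000 × 1.9% × 49/365 = €265.2712
Total = €1,030.5973

€1,030.60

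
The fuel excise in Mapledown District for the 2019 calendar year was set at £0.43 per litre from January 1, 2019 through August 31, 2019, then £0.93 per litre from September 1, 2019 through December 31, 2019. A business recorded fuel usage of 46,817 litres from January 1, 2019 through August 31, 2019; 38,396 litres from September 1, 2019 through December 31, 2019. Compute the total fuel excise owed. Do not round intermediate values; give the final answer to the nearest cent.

January 1 – August 31, 2019: 46,817 litres at £0.43/litre → £20131.31
September 1 – December 31, 2019: 38,396 litres at £0.93/litre → £35708.28

£55839.59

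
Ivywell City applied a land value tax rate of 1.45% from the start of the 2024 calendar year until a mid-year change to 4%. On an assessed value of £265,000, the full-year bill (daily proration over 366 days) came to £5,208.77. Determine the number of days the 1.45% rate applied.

292 days

Let d = days at the first rate; then 366 − d days at the second rate.
£265,000 × [1.45%·d + 4%·(366−d)] / 366 = £5,208.77
Solving gives d = 292, so the new rate took effect on October 19, 2024.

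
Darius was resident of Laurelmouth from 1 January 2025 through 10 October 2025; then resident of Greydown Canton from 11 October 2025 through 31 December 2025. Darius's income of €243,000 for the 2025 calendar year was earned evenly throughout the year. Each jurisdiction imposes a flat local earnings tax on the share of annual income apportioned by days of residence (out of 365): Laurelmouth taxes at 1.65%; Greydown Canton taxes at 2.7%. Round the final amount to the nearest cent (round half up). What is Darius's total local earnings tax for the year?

€4,582.71

Laurelmouth, 1 January – 10 October 2025: 283 days → €243,000 × 1.65% × 283/365 = €3,108.7356
Greydown Canton, 11 October – 31 December 2025: 82 days → €243,000 × 2.7% × 82/365 = €1,473.9781
Total = €4,582.7137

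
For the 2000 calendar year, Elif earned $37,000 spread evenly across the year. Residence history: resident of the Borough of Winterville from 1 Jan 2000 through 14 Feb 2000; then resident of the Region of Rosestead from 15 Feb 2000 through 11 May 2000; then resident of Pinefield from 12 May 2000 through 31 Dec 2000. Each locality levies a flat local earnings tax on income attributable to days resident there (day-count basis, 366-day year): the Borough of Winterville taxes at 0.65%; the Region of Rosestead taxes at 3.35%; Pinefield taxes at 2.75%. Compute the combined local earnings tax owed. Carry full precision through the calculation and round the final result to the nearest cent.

$974.74

The Borough of Winterville, 1 Jan – 14 Feb 2000: 45 days → $37,000 × 0.65% × 45/366 = $29.5697
The Region of Rosestead, 15 Feb – 11 May 2000: 87 days → $37,000 × 3.35% × 87/366 = $294.6352
Pinefield, 12 May – 31 Dec 2000: 234 days → $37,000 × 2.75% × 234/366 = $650.5328
Total = $974.7377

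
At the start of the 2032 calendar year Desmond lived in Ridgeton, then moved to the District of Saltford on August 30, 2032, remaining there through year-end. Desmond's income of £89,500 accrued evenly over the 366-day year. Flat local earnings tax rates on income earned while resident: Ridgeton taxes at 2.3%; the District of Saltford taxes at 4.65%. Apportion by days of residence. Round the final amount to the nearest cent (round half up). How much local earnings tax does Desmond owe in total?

Ridgeton, January 1 – August 29, 2032: 242 days → £89,500 × 2.3% × 242/366 = £1,361.0847
The District of Saltford, August 30 – December 31, 2032: 124 days → £89,500 × 4.65% × 124/366 = £1,409.9918
Total = £2,771.0765

£2,771.08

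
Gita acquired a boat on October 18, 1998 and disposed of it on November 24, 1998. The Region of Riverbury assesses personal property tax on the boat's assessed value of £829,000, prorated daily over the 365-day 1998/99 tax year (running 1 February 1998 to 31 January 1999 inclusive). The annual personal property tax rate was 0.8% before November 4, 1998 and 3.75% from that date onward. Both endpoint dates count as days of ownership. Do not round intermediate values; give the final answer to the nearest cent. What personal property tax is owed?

£2,097.48

October 18 – November 3, 1998: 17 days at 0.8% → £829,000 × 0.8% × 17/365 = £308.8877
November 4 – November 24, 1998: 21 days at 3.75% → £829,000 × 3.75% × 21/365 = £1,788.5959
Total = £2,097.4836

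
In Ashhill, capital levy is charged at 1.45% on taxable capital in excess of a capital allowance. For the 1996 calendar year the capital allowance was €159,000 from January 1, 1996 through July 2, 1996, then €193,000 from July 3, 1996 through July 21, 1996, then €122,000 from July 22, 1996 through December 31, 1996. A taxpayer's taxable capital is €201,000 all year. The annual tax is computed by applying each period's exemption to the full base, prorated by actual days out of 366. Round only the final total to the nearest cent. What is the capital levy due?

€822.34

January 1 – July 2, 1996: 184 days, exemption €159,000 → (€201,000 − €159,000) × 1.45% × 184/366 = €306.1639
July 3 – July 21, 1996: 19 days, exemption €193,000 → (€201,000 − €193,000) × 1.45% × 19/366 = €6.0219
July 22 – December 31, 1996: 163 days, exemption €122,000 → (€201,000 − €122,000) × 1.45% × 163/366 = €510.1544
Total = €822.3402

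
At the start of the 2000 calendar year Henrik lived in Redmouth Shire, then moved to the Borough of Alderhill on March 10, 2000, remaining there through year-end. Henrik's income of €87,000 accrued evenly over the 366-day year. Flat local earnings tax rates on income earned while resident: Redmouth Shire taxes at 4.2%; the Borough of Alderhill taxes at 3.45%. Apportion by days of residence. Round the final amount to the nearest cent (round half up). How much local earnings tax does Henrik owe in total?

Redmouth Shire, January 1 – March 9, 2000: 69 days → €87,000 × 4.2% × 69/366 = €688.8689
The Borough of Alderhill, March 10 – December 31, 2000: 297 days → €87,000 × 3.45% × 297/366 = €2,435.6434
Total = €3,124.5123

€3,124.51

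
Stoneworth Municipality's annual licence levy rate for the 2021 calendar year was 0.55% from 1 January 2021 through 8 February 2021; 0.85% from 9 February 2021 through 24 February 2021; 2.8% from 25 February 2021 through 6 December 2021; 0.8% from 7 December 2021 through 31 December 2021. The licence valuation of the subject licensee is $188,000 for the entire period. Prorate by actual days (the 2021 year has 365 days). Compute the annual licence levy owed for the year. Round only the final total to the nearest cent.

$4,393.79

1 January – 8 February 2021: 39 days at 0.55% → $188,000 × 0.55% × 39/365 = $110.4822
9 February – 24 February 2021: 16 days at 0.85% → $188,000 × 0.85% × 16/365 = $70.0493
25 February – 6 December 2021: 285 days at 2.8% → $188,000 × 2.8% × 285/365 = $4,110.2466
7 December – 31 December 2021: 25 days at 0.8% → $188,000 × 0.8% × 25/365 = $103.0137
Total = $4,393.7918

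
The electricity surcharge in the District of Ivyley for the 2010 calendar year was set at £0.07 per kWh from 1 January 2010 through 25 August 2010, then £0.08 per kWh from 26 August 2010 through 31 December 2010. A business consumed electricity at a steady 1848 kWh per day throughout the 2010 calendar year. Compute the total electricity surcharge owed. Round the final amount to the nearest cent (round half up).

£49581.84

1 January – 25 August 2010: 237 days × 1848 kWh/day = 437,976 kWh at £0.07/kWh → £30658.32
26 August – 31 December 2010: 128 days × 1848 kWh/day = 236,544 kWh at £0.08/kWh → £18923.52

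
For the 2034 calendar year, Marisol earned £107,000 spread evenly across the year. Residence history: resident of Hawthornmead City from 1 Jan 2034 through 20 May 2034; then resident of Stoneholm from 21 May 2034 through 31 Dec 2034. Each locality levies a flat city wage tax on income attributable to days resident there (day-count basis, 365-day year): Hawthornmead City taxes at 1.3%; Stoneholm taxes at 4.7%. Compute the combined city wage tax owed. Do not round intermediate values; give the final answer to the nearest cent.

Hawthornmead City, 1 Jan – 20 May 2034: 140 days → £107,000 × 1.3% × 140/365 = £533.5342
Stoneholm, 21 May – 31 Dec 2034: 225 days → £107,000 × 4.7% × 225/365 = £3,100.0685
Total = £3,633.6027

£3,633.60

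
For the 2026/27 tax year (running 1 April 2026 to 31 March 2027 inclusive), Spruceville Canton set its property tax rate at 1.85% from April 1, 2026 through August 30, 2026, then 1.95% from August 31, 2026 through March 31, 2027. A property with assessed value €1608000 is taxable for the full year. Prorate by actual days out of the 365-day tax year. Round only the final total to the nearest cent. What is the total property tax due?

€30686.37

April 1 – August 30, 2026: 152 days at 1.85% → €1608000 × 1.85% × 152/365 = €12388.2082
August 31, 2026 – March 31, 2027: 213 days at 1.95% → €1608000 × 1.95% × 213/365 = €18298.1589
Total = €30686.3671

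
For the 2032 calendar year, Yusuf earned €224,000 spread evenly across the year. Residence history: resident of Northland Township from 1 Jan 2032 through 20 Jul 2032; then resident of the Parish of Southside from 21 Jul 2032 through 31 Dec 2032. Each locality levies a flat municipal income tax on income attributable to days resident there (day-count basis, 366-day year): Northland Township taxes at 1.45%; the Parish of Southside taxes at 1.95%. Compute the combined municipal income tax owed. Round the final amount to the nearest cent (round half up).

€3,749.86

Northland Township, 1 Jan – 20 Jul 2032: 202 days → €224,000 × 1.45% × 202/366 = €1,792.6120
The Parish of Southside, 21 Jul – 31 Dec 2032: 164 days → €224,000 × 1.95% × 164/366 = €1,957.2459
Total = €3,749.8579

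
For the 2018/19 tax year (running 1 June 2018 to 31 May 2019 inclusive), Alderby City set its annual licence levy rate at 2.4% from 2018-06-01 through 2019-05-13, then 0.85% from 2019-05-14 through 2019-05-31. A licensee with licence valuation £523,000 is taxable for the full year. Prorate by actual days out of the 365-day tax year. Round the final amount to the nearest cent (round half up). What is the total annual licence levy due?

2018-06-01 to 2019-05-13: 347 days at 2.4% → £523,000 × 2.4% × 347/365 = £11,932.9973
2019-05-14 to 2019-05-31: 18 days at 0.85% → £523,000 × 0.85% × 18/365 = £219.2301
Total = £12,152.2274

£12,152.23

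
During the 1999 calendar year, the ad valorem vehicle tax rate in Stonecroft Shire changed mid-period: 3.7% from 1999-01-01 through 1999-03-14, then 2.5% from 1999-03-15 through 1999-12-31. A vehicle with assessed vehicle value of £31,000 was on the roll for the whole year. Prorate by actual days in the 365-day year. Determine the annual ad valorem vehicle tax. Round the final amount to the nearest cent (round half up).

1999-01-01 to 1999-03-14: 73 days at 3.7% → £31,000 × 3.7% × 73/365 = £229.4000
1999-03-15 to 1999-12-31: 292 days at 2.5% → £31,000 × 2.5% × 292/365 = £620.0000
Total = £849.4000

£849.40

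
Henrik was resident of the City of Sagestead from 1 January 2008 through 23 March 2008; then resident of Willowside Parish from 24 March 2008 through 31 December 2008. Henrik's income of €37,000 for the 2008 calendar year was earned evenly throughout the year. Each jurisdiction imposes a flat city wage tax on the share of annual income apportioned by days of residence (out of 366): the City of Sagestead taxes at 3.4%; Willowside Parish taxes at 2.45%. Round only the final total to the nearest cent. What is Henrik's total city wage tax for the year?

€986.21

The City of Sagestead, 1 January – 23 March 2008: 83 days → €37,000 × 3.4% × 83/366 = €285.2842
Willowside Parish, 24 March – 31 December 2008: 283 days → €37,000 × 2.45% × 283/366 = €700.9276
Total = €986.2117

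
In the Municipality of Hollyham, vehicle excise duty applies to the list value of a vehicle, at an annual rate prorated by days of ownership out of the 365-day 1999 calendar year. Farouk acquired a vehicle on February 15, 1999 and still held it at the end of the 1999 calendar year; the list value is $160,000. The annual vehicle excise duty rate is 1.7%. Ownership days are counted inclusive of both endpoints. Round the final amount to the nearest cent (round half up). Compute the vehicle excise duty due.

Days held (February 15 – December 31, 1999): 320 out of 365
Tax = $160,000 × 1.7% × 320/365 = $2,384.6575

$2,384.66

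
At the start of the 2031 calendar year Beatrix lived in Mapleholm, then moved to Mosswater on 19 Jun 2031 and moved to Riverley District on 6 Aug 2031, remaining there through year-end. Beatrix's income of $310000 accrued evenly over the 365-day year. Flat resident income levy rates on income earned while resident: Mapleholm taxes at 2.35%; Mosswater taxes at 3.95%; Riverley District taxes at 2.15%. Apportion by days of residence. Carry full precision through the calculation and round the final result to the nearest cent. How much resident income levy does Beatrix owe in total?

$7685.88

Mapleholm, 1 Jan – 18 Jun 2031: 169 days → $310000 × 2.35% × 169/365 = $3373.0548
Mosswater, 19 Jun – 5 Aug 2031: 48 days → $310000 × 3.95% × 48/365 = $1610.3014
Riverley District, 6 Aug – 31 Dec 2031: 148 days → $310000 × 2.15% × 148/365 = $2702.5205
Total = $7685.8767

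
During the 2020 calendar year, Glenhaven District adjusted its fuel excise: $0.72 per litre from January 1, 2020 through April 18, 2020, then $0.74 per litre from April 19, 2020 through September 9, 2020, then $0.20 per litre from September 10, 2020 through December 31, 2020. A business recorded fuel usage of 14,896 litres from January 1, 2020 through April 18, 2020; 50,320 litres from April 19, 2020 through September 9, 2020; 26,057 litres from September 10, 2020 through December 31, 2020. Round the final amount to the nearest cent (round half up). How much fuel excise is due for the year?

January 1 – April 18, 2020: 14,896 litres at $0.72/litre → $10,725.12
April 19 – September 9, 2020: 50,320 litres at $0.74/litre → $37,236.80
September 10 – December 31, 2020: 26,057 litres at $0.20/litre → $5,211.40

$53,173.32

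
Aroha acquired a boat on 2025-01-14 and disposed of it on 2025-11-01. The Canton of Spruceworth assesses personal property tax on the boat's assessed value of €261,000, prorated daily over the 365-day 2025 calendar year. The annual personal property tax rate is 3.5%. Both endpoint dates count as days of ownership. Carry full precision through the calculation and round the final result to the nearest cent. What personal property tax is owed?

Days held (2025-01-14 to 2025-11-01): 292 out of 365
Tax = €261,000 × 3.5% × 292/365 = €7,308.0000

€7,308.00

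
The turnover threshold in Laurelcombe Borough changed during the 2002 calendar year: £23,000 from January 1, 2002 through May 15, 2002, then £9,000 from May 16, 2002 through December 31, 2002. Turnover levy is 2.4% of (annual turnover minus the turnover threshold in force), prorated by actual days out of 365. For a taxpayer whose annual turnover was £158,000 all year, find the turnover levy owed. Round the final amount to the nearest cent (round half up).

January 1 – May 15, 2002: 135 days, exemption £23,000 → (£158,000 − £23,000) × 2.4% × 135/365 = £1,198.3562
May 16 – December 31, 2002: 230 days, exemption £9,000 → (£158,000 − £9,000) × 2.4% × 230/365 = £2,253.3699
Total = £3,451.7260

£3,451.73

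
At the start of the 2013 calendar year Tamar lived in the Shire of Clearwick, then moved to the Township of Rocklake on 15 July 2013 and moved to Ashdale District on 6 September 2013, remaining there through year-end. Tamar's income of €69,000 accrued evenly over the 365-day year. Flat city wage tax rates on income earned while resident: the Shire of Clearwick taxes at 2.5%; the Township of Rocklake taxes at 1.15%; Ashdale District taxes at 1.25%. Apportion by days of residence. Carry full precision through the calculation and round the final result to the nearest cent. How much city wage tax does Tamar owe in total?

The Shire of Clearwick, 1 January – 14 July 2013: 195 days → €69,000 × 2.5% × 195/365 = €921.5753
The Township of Rocklake, 15 July – 5 September 2013: 53 days → €69,000 × 1.15% × 53/365 = €115.2205
Ashdale District, 6 September – 31 December 2013: 117 days → €69,000 × 1.25% × 117/365 = €276.4726
Total = €1,313.2685

€1,313.27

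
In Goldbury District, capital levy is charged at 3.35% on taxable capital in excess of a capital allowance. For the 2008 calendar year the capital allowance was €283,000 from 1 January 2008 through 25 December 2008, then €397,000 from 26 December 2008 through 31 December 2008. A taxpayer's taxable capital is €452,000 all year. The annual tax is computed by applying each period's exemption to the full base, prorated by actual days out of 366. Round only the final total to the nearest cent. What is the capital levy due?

€5,598.89

1 January – 25 December 2008: 360 days, exemption €283,000 → (€452,000 − €283,000) × 3.35% × 360/366 = €5,568.6885
26 December – 31 December 2008: 6 days, exemption €397,000 → (€452,000 − €397,000) × 3.35% × 6/366 = €30.2049
Total = €5,598.8934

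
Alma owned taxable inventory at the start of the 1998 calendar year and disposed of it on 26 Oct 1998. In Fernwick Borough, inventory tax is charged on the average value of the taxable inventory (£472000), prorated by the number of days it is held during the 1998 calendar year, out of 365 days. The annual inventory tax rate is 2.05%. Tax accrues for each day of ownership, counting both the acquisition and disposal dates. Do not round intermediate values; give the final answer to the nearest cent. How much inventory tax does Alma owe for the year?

£7926.37

Days held (1 Jan – 26 Oct 1998): 299 out of 365
Tax = £472000 × 2.05% × 299/365 = £7926.3671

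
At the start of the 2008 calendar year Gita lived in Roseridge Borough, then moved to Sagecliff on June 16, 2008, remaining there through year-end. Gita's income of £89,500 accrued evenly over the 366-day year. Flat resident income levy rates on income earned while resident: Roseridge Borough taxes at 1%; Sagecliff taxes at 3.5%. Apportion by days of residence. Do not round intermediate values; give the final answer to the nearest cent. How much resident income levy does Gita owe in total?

Roseridge Borough, January 1 – June 15, 2008: 167 days → £89,500 × 1% × 167/366 = £408.3743
Sagecliff, June 16 – December 31, 2008: 199 days → £89,500 × 3.5% × 199/366 = £1,703.1899
Total = £2,111.5642

£2,111.56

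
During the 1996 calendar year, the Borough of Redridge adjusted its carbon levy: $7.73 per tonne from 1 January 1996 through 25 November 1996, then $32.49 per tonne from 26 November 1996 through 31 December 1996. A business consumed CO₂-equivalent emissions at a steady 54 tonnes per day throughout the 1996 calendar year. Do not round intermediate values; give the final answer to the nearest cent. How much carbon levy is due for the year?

1 January – 25 November 1996: 330 days × 54 tonnes/day = 17,820 tonnes at $7.73/tonne → $137,748.60
26 November – 31 December 1996: 36 days × 54 tonnes/day = 1,944 tonnes at $32.49/tonne → $63,160.56

$200,909.16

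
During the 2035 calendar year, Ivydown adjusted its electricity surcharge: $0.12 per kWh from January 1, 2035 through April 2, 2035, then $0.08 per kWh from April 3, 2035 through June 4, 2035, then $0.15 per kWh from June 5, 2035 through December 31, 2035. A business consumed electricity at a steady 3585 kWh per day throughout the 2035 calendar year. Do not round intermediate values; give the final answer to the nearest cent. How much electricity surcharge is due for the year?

$170,574.30

January 1 – April 2, 2035: 92 days × 3585 kWh/day = 329,820 kWh at $0.12/kWh → $39,578.40
April 3 – June 4, 2035: 63 days × 3585 kWh/day = 225,855 kWh at $0.08/kWh → $18,068.40
June 5 – December 31, 2035: 210 days × 3585 kWh/day = 752,850 kWh at $0.15/kWh → $112,927.50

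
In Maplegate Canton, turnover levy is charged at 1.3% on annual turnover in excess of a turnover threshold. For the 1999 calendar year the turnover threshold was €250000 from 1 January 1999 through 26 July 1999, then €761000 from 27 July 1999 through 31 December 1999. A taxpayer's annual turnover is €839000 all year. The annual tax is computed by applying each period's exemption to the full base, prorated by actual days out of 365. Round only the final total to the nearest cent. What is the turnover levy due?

1 January – 26 July 1999: 207 days, exemption €250000 → (€839000 − €250000) × 1.3% × 207/365 = €4342.4630
27 July – 31 December 1999: 158 days, exemption €761000 → (€839000 − €761000) × 1.3% × 158/365 = €438.9370
Total = €4781.4000

€4781.40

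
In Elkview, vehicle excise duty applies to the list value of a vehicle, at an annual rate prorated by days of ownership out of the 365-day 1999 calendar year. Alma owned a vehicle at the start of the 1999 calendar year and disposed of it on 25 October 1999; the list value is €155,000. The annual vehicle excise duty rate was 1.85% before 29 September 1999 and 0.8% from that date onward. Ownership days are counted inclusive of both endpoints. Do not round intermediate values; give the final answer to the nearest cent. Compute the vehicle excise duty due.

1 January – 28 September 1999: 271 days at 1.85% → €155,000 × 1.85% × 271/365 = €2,129.0205
29 September – 25 October 1999: 27 days at 0.8% → €155,000 × 0.8% × 27/365 = €91.7260
Total = €2,220.7466

€2,220.75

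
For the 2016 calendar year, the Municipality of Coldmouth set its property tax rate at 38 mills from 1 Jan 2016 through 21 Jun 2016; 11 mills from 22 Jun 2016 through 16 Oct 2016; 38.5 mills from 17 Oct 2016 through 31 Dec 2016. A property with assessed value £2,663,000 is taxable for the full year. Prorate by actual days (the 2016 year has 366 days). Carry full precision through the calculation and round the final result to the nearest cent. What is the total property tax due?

£78,485.74

1 Jan – 21 Jun 2016: 173 days at 38 mills → £2,663,000 × 3.8% × 173/366 = £47,832.1366
22 Jun – 16 Oct 2016: 117 days at 11 mills → £2,663,000 × 1.1% × 117/366 = £9,364.1557
17 Oct – 31 Dec 2016: 76 days at 38.5 mills → £2,663,000 × 3.85% × 76/366 = £21,289.4481
Total = £78,485.7404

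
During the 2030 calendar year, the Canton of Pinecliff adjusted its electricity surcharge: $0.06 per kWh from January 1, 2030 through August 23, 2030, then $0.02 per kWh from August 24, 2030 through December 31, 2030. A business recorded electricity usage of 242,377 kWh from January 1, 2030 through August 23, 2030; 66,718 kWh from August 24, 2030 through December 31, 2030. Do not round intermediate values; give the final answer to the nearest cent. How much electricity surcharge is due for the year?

January 1 – August 23, 2030: 242,377 kWh at $0.06/kWh → $14542.62
August 24 – December 31, 2030: 66,718 kWh at $0.02/kWh → $1334.36

$15876.98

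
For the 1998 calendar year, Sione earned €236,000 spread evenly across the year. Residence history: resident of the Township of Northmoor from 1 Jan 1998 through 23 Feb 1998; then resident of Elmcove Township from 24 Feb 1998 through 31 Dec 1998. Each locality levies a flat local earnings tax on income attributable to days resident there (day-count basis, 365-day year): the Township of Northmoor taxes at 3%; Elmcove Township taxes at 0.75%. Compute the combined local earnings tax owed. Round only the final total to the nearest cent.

€2,555.59

The Township of Northmoor, 1 Jan – 23 Feb 1998: 54 days → €236,000 × 3% × 54/365 = €1,047.4521
Elmcove Township, 24 Feb – 31 Dec 1998: 311 days → €236,000 × 0.75% × 311/365 = €1,508.1370
Total = €2,555.5890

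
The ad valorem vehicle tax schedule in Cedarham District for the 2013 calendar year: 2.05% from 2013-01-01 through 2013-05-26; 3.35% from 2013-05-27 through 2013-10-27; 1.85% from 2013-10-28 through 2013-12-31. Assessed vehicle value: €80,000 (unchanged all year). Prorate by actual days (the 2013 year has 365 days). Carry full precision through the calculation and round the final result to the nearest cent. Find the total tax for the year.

€2,050.30

2013-01-01 to 2013-05-26: 146 days at 2.05% → €80,000 × 2.05% × 146/365 = €656.0000
2013-05-27 to 2013-10-27: 154 days at 3.35% → €80,000 × 3.35% × 154/365 = €1,130.7397
2013-10-28 to 2013-12-31: 65 days at 1.85% → €80,000 × 1.85% × 65/365 = €263.5616
Total = €2,050.3014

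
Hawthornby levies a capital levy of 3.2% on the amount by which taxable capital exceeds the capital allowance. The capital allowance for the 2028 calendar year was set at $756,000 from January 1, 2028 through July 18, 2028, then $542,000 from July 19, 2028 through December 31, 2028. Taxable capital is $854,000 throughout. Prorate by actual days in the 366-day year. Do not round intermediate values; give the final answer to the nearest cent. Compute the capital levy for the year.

January 1 – July 18, 2028: 200 days, exemption $756,000 → ($854,000 − $756,000) × 3.2% × 200/366 = $1,713.6612
July 19 – December 31, 2028: 166 days, exemption $542,000 → ($854,000 − $542,000) × 3.2% × 166/366 = $4,528.2623
Total = $6,241.9235

$6,241.92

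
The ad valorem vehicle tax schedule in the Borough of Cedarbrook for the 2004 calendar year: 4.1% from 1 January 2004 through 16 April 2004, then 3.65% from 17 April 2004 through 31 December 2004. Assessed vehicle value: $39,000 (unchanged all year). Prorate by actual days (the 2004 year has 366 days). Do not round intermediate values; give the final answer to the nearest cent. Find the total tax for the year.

1 January – 16 April 2004: 107 days at 4.1% → $39,000 × 4.1% × 107/366 = $467.4672
17 April – 31 December 2004: 259 days at 3.65% → $39,000 × 3.65% × 259/366 = $1,007.3402
Total = $1,474.8074

$1,474.81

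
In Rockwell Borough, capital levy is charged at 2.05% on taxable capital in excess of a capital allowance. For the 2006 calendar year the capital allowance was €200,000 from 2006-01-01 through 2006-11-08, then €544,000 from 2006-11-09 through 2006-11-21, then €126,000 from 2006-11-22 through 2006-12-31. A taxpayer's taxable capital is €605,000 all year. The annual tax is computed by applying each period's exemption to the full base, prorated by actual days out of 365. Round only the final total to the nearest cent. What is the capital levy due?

2006-01-01 to 2006-11-08: 312 days, exemption €200,000 → (€605,000 − €200,000) × 2.05% × 312/365 = €7,096.9315
2006-11-09 to 2006-11-21: 13 days, exemption €544,000 → (€605,000 − €544,000) × 2.05% × 13/365 = €44.5384
2006-11-22 to 2006-12-31: 40 days, exemption €126,000 → (€605,000 − €126,000) × 2.05% × 40/365 = €1,076.1096
Total = €8,217.5795

€8,217.58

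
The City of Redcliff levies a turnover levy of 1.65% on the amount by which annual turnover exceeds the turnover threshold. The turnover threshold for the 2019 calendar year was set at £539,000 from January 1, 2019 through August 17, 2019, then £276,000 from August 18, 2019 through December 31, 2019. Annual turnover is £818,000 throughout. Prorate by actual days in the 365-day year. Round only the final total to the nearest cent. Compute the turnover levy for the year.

January 1 – August 17, 2019: 229 days, exemption £539,000 → (£818,000 − £539,000) × 1.65% × 229/365 = £2,888.2233
August 18 – December 31, 2019: 136 days, exemption £276,000 → (£818,000 − £276,000) × 1.65% × 136/365 = £3,332.1863
Total = £6,220.4096

£6,220.41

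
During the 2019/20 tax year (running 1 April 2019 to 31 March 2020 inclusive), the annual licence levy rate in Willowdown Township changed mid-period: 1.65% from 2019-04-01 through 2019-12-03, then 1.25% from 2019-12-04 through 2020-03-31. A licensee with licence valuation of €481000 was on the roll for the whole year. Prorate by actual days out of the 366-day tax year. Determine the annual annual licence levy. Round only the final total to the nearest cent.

€7310.94

2019-04-01 to 2019-12-03: 247 days at 1.65% → €481000 × 1.65% × 247/366 = €5356.0533
2019-12-04 to 2020-03-31: 119 days at 1.25% → €481000 × 1.25% × 119/366 = €1954.8839
Total = €7310.9372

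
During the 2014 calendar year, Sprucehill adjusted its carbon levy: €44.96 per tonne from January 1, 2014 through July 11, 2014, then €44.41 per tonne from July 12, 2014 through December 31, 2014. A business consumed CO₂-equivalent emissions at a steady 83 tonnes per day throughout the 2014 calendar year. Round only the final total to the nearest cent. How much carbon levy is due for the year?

€1,354,165.75

January 1 – July 11, 2014: 192 days × 83 tonnes/day = 15,936 tonnes at €44.96/tonne → €716,482.56
July 12 – December 31, 2014: 173 days × 83 tonnes/day = 14,359 tonnes at €44.41/tonne → €637,683.19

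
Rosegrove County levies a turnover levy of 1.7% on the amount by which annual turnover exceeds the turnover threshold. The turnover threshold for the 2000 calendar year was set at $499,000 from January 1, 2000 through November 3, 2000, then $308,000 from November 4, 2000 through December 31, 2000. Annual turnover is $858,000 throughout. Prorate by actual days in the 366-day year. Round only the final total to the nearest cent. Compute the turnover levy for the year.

January 1 – November 3, 2000: 308 days, exemption $499,000 → ($858,000 − $499,000) × 1.7% × 308/366 = $5,135.8579
November 4 – December 31, 2000: 58 days, exemption $308,000 → ($858,000 − $308,000) × 1.7% × 58/366 = $1,481.6940
Total = $6,617.5519

$6,617.55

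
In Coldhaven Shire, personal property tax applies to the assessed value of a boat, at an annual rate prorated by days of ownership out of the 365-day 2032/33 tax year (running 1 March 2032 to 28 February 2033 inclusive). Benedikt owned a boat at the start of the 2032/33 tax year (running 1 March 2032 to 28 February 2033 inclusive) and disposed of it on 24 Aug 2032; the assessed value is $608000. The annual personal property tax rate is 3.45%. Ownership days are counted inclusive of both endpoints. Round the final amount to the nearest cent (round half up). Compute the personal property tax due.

$10171.92

Days held (1 Mar – 24 Aug 2032): 177 out of 365
Tax = $608000 × 3.45% × 177/365 = $10171.9233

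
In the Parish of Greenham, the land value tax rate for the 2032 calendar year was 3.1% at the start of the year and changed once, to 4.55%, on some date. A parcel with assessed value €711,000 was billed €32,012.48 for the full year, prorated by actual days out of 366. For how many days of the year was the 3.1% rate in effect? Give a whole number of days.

Let d = days at the first rate; then 366 − d days at the second rate.
€711,000 × [3.1%·d + 4.55%·(366−d)] / 366 = €32,012.48
Solving gives d = 12, so the new rate took effect on January 13, 2032.

12 days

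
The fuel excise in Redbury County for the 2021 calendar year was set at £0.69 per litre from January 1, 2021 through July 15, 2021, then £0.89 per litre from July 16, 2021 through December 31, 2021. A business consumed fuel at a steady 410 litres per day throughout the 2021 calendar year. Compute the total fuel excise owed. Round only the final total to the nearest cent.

January 1 – July 15, 2021: 196 days × 410 litres/day = 80,360 litres at £0.69/litre → £55,448.40
July 16 – December 31, 2021: 169 days × 410 litres/day = 69,290 litres at £0.89/litre → £61,668.10

£117,116.50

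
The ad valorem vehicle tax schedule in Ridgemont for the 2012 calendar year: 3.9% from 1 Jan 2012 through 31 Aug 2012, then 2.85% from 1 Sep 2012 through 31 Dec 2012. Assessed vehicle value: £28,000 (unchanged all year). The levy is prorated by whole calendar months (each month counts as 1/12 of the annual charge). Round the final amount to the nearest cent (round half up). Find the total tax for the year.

£994.00

1 Jan – 31 Aug 2012: 8 months at 3.9% → £28,000 × 3.9% × 8/12 = £728.0000
1 Sep – 31 Dec 2012: 4 months at 2.85% → £28,000 × 2.85% × 4/12 = £266.0000
Total = £994.0000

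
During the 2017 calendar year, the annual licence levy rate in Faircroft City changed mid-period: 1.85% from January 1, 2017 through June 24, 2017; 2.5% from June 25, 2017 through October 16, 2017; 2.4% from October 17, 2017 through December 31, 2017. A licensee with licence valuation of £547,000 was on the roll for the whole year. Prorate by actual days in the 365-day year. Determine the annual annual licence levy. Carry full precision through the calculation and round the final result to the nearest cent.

£11,856.41

January 1 – June 24, 2017: 175 days at 1.85% → £547,000 × 1.85% × 175/365 = £4,851.8151
June 25 – October 16, 2017: 114 days at 2.5% → £547,000 × 2.5% × 114/365 = £4,271.0959
October 17 – December 31, 2017: 76 days at 2.4% → £547,000 × 2.4% × 76/365 = £2,733.5014
Total = £11,856.4123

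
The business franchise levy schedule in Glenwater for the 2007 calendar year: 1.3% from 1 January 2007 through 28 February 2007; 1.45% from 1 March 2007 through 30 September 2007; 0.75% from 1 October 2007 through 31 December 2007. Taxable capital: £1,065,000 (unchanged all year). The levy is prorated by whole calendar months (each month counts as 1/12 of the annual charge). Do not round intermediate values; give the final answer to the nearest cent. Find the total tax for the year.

£13,312.50

1 January – 28 February 2007: 2 months at 1.3% → £1,065,000 × 1.3% × 2/12 = £2,307.5000
1 March – 30 September 2007: 7 months at 1.45% → £1,065,000 × 1.45% × 7/12 = £9,008.1250
1 October – 31 December 2007: 3 months at 0.75% → £1,065,000 × 0.75% × 3/12 = £1,996.8750
Total = £13,312.5000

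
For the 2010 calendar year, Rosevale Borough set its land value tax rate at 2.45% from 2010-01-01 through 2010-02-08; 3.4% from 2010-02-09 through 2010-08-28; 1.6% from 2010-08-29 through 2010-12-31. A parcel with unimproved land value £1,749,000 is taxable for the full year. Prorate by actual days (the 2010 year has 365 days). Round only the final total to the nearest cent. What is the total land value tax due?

2010-01-01 to 2010-02-08: 39 days at 2.45% → £1,749,000 × 2.45% × 39/365 = £4,578.5466
2010-02-09 to 2010-08-28: 201 days at 3.4% → £1,749,000 × 3.4% × 201/365 = £32,747.0301
2010-08-29 to 2010-12-31: 125 days at 1.6% → £1,749,000 × 1.6% × 125/365 = £9,583.5616
Total = £46,909.1384

£46,909.14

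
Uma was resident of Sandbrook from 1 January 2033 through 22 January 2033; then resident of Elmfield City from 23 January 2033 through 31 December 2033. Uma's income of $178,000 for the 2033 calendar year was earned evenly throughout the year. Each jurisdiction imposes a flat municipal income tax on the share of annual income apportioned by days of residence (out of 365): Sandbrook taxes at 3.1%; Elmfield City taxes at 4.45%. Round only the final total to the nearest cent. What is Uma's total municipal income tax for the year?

Sandbrook, 1 January – 22 January 2033: 22 days → $178,000 × 3.1% × 22/365 = $332.5918
Elmfield City, 23 January – 31 December 2033: 343 days → $178,000 × 4.45% × 343/365 = $7,443.5699
Total = $7,776.1616

$7,776.16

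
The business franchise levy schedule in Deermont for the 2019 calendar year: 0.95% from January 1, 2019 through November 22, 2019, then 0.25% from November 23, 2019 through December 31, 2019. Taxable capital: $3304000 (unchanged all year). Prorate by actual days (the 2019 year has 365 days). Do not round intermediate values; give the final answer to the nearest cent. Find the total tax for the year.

$28916.79

January 1 – November 22, 2019: 326 days at 0.95% → $3304000 × 0.95% × 326/365 = $28034.2137
November 23 – December 31, 2019: 39 days at 0.25% → $3304000 × 0.25% × 39/365 = $882.5753
Total = $28916.7890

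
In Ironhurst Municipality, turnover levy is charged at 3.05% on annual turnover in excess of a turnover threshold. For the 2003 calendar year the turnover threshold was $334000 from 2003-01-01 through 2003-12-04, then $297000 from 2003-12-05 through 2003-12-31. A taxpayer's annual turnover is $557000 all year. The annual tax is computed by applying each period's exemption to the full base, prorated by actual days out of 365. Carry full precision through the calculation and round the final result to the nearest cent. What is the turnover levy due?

2003-01-01 to 2003-12-04: 338 days, exemption $334000 → ($557000 − $334000) × 3.05% × 338/365 = $6298.3753
2003-12-05 to 2003-12-31: 27 days, exemption $297000 → ($557000 − $297000) × 3.05% × 27/365 = $586.6027
Total = $6884.9781

$6884.98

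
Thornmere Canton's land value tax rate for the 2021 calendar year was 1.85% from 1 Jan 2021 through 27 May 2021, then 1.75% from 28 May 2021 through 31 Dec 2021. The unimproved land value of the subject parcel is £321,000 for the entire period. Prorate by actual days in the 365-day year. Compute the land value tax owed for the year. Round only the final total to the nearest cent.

1 Jan – 27 May 2021: 147 days at 1.85% → £321,000 × 1.85% × 147/365 = £2,391.6699
28 May – 31 Dec 2021: 218 days at 1.75% → £321,000 × 1.75% × 218/365 = £3,355.1096
Total = £5,746.7795

£5,746.78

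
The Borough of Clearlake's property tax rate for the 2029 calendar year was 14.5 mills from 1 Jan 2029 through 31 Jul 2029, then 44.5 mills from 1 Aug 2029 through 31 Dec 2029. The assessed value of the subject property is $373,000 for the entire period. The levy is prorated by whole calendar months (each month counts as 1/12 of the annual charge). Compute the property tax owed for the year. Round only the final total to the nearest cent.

$10,071.00

1 Jan – 31 Jul 2029: 7 months at 14.5 mills → $373,000 × 1.45% × 7/12 = $3,154.9583
1 Aug – 31 Dec 2029: 5 months at 44.5 mills → $373,000 × 4.45% × 5/12 = $6,916.0417
Total = $10,071.0000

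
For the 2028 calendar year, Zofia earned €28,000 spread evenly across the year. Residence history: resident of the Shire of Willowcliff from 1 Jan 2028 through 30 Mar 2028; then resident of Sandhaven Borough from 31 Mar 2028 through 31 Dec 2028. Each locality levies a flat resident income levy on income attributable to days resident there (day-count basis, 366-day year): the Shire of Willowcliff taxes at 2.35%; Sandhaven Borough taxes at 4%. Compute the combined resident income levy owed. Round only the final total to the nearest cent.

The Shire of Willowcliff, 1 Jan – 30 Mar 2028: 90 days → €28,000 × 2.35% × 90/366 = €161.8033
Sandhaven Borough, 31 Mar – 31 Dec 2028: 276 days → €28,000 × 4% × 276/366 = €844.5902
Total = €1,006.3934

€1,006.39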